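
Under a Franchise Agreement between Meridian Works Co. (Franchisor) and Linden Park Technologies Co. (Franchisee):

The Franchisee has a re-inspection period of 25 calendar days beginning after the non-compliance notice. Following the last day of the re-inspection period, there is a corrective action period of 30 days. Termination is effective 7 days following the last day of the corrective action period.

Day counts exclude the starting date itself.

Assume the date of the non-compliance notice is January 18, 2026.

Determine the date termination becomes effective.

March 21, 2026

The last day of the re-inspection period: January 18, 2026 + 25 days = February 12, 2026.
The last day of the corrective action period: February 12, 2026 + 30 days = March 14, 2026.
The date termination becomes effective: March 14, 2026 + 7 days = March 21, 2026.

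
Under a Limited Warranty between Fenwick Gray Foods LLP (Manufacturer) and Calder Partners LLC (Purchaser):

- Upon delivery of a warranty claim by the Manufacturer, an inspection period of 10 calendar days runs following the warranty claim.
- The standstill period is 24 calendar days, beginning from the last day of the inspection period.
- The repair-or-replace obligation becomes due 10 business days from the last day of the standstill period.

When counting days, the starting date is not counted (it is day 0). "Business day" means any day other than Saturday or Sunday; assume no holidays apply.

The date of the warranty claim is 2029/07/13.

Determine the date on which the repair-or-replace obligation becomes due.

The last day of the inspection period: 2029/07/13 + 10 days = 2029/07/23.
The last day of the standstill period: 2029/07/23 + 24 days = 2029/08/16.
The date on which the repair-or-replace obligation becomes due: counting 10 business days from Thursday, 2029/08/16 (Aug 17, Aug 20, Aug 21, Aug 22, Aug 23, Aug 24, Aug 27, Aug 28, Aug 29, Aug 30, skipping weekends) reaches Thursday, 2029/08/30.

2029/08/30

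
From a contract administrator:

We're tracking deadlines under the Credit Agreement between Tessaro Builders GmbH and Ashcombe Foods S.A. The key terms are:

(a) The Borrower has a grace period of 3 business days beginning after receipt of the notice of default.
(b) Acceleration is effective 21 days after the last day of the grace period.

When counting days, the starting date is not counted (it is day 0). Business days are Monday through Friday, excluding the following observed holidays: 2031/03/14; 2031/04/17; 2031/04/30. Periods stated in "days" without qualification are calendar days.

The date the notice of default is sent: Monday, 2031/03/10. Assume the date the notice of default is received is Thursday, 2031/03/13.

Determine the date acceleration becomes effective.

The last day of the grace period: 3 business days after Thursday, 2031/03/13, skipping weekends and the listed holiday on Mar 14 — Mar 17, Mar 18, Mar 19 — lands on Wednesday, 2031/03/19.
The date acceleration becomes effective: 2031/03/19 + 21 days = 2031/04/09.

2031/04/09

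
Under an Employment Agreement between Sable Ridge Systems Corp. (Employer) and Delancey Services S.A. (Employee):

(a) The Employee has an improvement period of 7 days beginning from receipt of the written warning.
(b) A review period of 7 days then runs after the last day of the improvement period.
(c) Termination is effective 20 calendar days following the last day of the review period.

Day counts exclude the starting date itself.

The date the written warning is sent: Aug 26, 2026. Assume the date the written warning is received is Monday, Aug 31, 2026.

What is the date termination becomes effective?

The last day of the improvement period: 7 calendar days after Aug 31, 2026 is Sep 7, 2026.
The last day of the review period: 7 calendar days after Sep 7, 2026 is Sep 14, 2026.
The date termination becomes effective: 20 calendar days after Sep 14, 2026 is Oct 4, 2026.

Oct 4, 2026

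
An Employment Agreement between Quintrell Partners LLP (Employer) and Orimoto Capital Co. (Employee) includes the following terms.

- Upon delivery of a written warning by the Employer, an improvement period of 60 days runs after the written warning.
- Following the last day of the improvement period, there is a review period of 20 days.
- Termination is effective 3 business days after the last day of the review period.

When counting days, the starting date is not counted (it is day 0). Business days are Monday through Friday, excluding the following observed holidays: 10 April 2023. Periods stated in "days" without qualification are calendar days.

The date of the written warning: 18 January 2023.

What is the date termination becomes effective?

13 April 2023

Adding 60 calendar days to 18 January 2023 gives 19 March 2023, which is the last day of the improvement period.
Adding 20 calendar days to 19 March 2023 gives 8 April 2023, which is the last day of the review period.
The date termination becomes effective: 3 business days after Saturday, 8 April 2023, skipping weekends and the listed holiday on Apr 10 — Apr 11, Apr 12, Apr 13 — lands on Thursday, 13 April 2023.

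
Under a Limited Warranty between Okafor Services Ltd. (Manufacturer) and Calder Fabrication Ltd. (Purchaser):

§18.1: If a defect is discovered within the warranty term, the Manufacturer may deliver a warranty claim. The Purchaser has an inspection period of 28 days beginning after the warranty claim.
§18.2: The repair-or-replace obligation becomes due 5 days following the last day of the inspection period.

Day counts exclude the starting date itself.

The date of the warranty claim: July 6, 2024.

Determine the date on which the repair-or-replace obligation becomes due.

August 8, 2024

The last day of the inspection period: July 6, 2024 + 28 days = August 3, 2024.
The date on which the repair-or-replace obligation becomes due: 5 calendar days after August 3, 2024 is August 8, 2024.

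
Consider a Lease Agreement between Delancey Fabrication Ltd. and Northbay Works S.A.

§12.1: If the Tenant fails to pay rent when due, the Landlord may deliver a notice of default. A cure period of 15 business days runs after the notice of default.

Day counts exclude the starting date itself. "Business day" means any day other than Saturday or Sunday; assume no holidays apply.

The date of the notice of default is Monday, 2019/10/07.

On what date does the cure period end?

2019/10/28

The last day of the cure period: 15 business days after Monday, 2019/10/07, skipping weekends — Oct 8, Oct 9, Oct 10, Oct 11, …, Oct 24, Oct 25, Oct 28 — lands on Monday, 2019/10/28.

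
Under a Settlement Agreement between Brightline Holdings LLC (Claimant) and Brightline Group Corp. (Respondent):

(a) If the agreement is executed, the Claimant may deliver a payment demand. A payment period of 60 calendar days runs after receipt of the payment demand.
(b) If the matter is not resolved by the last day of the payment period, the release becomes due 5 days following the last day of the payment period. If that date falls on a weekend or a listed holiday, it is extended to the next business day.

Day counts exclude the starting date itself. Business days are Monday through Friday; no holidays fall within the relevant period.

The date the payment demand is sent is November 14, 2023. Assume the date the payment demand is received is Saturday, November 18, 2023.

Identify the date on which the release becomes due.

January 22, 2024

The last day of the payment period: November 18, 2023 + 60 days = January 17, 2024.
The date on which the release becomes due: 5 calendar days after January 17, 2024 is January 22, 2024. January 22, 2024 is a Monday, so no roll-forward applies.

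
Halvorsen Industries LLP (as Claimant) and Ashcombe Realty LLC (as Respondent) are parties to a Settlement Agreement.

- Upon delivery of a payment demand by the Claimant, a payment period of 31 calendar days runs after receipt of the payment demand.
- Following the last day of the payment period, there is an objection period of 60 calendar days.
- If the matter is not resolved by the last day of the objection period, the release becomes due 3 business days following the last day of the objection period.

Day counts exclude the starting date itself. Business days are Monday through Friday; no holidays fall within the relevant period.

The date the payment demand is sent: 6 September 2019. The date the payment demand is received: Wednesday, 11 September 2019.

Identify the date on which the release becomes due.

The last day of the payment period: 11 September 2019 + 31 days = 12 October 2019.
Adding 60 calendar days to 12 October 2019 gives 11 December 2019, which is the last day of the objection period.
The date on which the release becomes due: counting 3 business days from Wednesday, 11 December 2019 (Dec 12, Dec 13, Dec 16, skipping weekends) reaches Monday, 16 December 2019.

16 December 2019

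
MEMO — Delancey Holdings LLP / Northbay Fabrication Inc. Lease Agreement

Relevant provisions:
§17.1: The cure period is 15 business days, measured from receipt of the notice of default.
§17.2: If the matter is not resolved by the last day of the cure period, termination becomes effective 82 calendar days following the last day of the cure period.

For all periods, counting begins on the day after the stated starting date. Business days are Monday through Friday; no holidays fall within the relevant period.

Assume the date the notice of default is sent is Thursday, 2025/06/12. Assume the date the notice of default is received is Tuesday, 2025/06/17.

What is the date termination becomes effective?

2025/09/28

From Tuesday, 2025/06/17, 15 business days (Jun 18, Jun 19, Jun 20, Jun 23, …, Jul 4, Jul 7, Jul 8, skipping weekends) brings us to Tuesday, 2025/07/08, which is the last day of the cure period.
The date termination becomes effective: 2025/07/08 + 82 days = 2025/09/28.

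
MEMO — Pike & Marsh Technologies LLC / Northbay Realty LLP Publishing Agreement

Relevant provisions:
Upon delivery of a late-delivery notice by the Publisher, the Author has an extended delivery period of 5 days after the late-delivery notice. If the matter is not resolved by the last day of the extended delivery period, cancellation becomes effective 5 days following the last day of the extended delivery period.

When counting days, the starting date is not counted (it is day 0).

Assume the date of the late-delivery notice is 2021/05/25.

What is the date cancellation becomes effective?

2021/06/04

The last day of the extended delivery period: 2021/05/25 + 5 days = 2021/05/30.
The date cancellation becomes effective: 5 calendar days after 2021/05/30 is 2021/06/04.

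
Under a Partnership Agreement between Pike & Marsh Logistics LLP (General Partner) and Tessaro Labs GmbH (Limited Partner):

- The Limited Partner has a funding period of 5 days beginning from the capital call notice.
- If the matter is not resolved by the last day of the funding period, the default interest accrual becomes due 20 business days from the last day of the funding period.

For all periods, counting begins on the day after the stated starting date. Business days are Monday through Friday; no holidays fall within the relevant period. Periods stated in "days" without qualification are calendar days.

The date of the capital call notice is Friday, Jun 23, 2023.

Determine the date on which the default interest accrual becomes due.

The last day of the funding period: 5 calendar days after Jun 23, 2023 is Jun 28, 2023.
The date on which the default interest accrual becomes due: 20 business days after Wednesday, Jun 28, 2023, skipping weekends — Jun 29, Jun 30, Jul 3, Jul 4, …, Jul 24, Jul 25, Jul 26 — lands on Wednesday, Jul 26, 2023.

Jul 26, 2023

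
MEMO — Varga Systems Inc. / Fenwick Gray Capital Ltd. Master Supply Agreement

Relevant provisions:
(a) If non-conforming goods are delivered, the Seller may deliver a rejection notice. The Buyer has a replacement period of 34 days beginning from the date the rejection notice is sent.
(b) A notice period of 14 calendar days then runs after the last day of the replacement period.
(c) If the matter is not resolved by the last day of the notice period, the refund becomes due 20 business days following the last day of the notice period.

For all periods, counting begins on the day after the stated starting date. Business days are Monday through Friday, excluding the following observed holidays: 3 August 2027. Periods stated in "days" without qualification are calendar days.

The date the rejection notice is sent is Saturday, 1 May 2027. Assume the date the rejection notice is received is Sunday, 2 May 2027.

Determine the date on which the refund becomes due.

Adding 34 calendar days to 1 May 2027 gives 4 June 2027, which is the last day of the replacement period.
The last day of the notice period: 4 June 2027 + 14 days = 18 June 2027.
The date on which the refund becomes due: counting 20 business days from Friday, 18 June 2027 (Jun 21, Jun 22, Jun 23, Jun 24, …, Jul 14, Jul 15, Jul 16, skipping weekends) reaches Friday, 16 July 2027.

16 July 2027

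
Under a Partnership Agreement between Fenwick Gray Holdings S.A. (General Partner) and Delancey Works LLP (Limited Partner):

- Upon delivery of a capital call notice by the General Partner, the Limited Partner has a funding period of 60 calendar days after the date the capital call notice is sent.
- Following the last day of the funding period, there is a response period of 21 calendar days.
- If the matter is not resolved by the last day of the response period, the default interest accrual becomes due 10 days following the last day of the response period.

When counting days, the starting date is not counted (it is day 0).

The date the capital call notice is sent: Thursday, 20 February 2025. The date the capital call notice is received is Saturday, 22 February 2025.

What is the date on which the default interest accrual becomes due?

The last day of the funding period: 60 calendar days after 20 February 2025 is 21 April 2025.
Adding 21 calendar days to 21 April 2025 gives 12 May 2025, which is the last day of the response period.
The date on which the default interest accrual becomes due: 12 May 2025 + 10 days = 22 May 2025.

22 May 2025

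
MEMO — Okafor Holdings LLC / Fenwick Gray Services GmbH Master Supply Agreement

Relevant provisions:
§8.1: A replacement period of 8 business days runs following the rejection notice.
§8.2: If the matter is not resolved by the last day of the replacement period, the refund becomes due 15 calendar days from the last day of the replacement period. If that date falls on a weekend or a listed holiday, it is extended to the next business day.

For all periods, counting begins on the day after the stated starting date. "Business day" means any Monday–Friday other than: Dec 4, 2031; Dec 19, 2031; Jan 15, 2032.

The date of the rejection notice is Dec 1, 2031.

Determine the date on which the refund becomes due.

Dec 29, 2031

The last day of the replacement period: counting 8 business days from Monday, Dec 1, 2031 (Dec 2, Dec 3, Dec 5, Dec 8, Dec 9, Dec 10, Dec 11, Dec 12, skipping weekends and the listed holiday on Dec 4) reaches Friday, Dec 12, 2031.
The date on which the refund becomes due: 15 calendar days after Dec 12, 2031 is Dec 27, 2031. That falls on a Saturday, so it rolls to the next business day, Monday, Dec 29, 2031.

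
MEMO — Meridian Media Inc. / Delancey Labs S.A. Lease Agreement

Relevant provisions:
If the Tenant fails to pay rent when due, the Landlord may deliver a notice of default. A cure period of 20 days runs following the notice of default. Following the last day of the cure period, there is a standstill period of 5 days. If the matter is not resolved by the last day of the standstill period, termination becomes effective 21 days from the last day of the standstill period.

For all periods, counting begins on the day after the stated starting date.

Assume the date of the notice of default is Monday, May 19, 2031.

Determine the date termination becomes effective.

Adding 20 calendar days to May 19, 2031 gives June 8, 2031, which is the last day of the cure period.
The last day of the standstill period: June 8, 2031 + 5 days = June 13, 2031.
The date termination becomes effective: 21 calendar days after June 13, 2031 is July 4, 2031.

July 4, 2031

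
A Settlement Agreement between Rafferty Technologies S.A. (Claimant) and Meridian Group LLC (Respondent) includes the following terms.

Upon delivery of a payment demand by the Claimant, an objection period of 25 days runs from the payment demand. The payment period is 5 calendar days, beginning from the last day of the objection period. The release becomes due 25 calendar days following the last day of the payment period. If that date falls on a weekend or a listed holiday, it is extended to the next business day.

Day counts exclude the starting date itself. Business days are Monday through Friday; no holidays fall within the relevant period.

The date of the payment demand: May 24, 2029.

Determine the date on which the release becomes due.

July 18, 2029

Adding 25 calendar days to May 24, 2029 gives June 18, 2029, which is the last day of the objection period.
The last day of the payment period: June 18, 2029 + 5 days = June 23, 2029.
The date on which the release becomes due: 25 calendar days after June 23, 2029 is July 18, 2029. July 18, 2029 is a Wednesday, so no roll-forward applies.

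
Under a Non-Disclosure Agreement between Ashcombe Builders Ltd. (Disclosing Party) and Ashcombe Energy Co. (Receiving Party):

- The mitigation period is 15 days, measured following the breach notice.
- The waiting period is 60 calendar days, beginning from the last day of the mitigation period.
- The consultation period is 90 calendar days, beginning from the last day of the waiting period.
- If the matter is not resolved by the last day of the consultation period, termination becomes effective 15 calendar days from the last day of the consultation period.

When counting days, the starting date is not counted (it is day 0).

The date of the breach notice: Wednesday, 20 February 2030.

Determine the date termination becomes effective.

19 August 2030

The last day of the mitigation period: 15 calendar days after 20 February 2030 is 7 March 2030.
The last day of the waiting period: 7 March 2030 + 60 days = 6 May 2030.
Adding 90 calendar days to 6 May 2030 gives 4 August 2030, which is the last day of the consultation period.
The date termination becomes effective: 4 August 2030 + 15 days = 19 August 2030.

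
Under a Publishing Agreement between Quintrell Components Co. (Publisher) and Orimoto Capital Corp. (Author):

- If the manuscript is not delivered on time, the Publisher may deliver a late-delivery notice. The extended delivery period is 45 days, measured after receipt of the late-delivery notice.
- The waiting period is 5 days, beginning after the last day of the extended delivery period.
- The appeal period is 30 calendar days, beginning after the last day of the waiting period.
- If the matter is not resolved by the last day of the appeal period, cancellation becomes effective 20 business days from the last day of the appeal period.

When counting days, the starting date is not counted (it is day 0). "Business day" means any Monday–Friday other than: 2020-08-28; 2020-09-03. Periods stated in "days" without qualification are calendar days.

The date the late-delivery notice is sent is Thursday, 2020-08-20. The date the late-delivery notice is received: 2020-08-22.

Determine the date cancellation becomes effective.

2020-12-08

The last day of the extended delivery period: 45 calendar days after 2020-08-22 is 2020-10-06.
Adding 5 calendar days to 2020-10-06 gives 2020-10-11, which is the last day of the waiting period.
The last day of the appeal period: 30 calendar days after 2020-10-11 is 2020-11-10.
The date cancellation becomes effective: 20 business days after Tuesday, 2020-11-10, skipping weekends — Nov 11, Nov 12, Nov 13, Nov 16, …, Dec 4, Dec 7, Dec 8 — lands on Tuesday, 2020-12-08.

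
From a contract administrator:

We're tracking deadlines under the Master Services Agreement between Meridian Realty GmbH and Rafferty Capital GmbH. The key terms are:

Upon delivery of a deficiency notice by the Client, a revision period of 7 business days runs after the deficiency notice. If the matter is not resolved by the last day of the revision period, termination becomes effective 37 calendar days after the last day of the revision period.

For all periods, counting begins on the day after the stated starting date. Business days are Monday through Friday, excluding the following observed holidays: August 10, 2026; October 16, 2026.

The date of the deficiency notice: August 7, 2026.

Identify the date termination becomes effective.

The last day of the revision period: 7 business days after Friday, August 7, 2026, skipping weekends and the listed holiday on Aug 10 — Aug 11, Aug 12, Aug 13, Aug 14, Aug 17, Aug 18, Aug 19 — lands on Wednesday, August 19, 2026.
The date termination becomes effective: August 19, 2026 + 37 days = September 25, 2026.

September 25, 2026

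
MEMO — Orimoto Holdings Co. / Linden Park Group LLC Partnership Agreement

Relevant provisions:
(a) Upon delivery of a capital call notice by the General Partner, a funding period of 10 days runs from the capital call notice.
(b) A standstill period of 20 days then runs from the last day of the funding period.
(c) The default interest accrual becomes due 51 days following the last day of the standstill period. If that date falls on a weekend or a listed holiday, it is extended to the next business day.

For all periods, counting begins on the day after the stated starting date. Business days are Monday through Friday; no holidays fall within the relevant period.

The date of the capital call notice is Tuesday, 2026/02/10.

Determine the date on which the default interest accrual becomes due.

2026/05/04

The last day of the funding period: 10 calendar days after 2026/02/10 is 2026/02/20.
The last day of the standstill period: 20 calendar days after 2026/02/20 is 2026/03/12.
Adding 51 calendar days to 2026/03/12 gives 2026/05/02, which is the date on which the default interest accrual becomes due. That falls on a Saturday, so it rolls to the next business day, Monday, 2026/05/04.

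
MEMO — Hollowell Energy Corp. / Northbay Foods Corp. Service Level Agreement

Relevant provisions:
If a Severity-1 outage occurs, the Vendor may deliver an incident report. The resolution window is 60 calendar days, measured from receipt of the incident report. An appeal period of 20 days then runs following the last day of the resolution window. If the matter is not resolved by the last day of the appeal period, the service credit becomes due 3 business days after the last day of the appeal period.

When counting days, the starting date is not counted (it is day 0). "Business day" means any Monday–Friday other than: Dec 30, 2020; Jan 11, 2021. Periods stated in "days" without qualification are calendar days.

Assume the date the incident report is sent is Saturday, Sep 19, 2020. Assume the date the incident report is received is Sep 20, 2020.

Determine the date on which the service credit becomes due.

Adding 60 calendar days to Sep 20, 2020 gives Nov 19, 2020, which is the last day of the resolution window.
The last day of the appeal period: 20 calendar days after Nov 19, 2020 is Dec 9, 2020.
The date on which the service credit becomes due: 3 business days after Wednesday, Dec 9, 2020, skipping weekends — Dec 10, Dec 11, Dec 14 — lands on Monday, Dec 14, 2020.

Dec 14, 2020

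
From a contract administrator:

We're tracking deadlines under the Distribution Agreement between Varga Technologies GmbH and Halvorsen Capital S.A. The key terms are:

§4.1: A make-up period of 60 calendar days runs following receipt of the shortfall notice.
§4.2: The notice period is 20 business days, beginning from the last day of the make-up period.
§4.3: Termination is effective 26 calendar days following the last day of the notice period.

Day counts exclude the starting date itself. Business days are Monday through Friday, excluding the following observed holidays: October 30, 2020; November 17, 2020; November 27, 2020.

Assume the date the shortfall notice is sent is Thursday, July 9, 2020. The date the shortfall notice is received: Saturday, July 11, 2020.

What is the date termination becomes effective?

Adding 60 calendar days to July 11, 2020 gives September 9, 2020, which is the last day of the make-up period.
The last day of the notice period: 20 business days after Wednesday, September 9, 2020, skipping weekends — Sep 10, Sep 11, Sep 14, Sep 15, …, Oct 5, Oct 6, Oct 7 — lands on Wednesday, October 7, 2020.
The date termination becomes effective: October 7, 2020 + 26 days = November 2, 2020.

November 2, 2020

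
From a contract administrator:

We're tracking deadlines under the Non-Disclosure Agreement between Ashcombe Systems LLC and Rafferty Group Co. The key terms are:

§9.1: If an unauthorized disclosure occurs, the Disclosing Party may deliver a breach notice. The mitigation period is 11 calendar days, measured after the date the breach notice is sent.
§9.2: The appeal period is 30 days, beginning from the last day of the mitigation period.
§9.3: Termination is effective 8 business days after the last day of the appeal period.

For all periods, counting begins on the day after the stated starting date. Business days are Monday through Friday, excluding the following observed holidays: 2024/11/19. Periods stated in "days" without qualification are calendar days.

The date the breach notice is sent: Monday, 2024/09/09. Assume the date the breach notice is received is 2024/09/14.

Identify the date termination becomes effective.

2024/10/30

The last day of the mitigation period: 11 calendar days after 2024/09/09 is 2024/09/20.
Adding 30 calendar days to 2024/09/20 gives 2024/10/20, which is the last day of the appeal period.
From Sunday, 2024/10/20, 8 business days (Oct 21, Oct 22, Oct 23, Oct 24, Oct 25, Oct 28, Oct 29, Oct 30, skipping weekends) brings us to Wednesday, 2024/10/30, which is the date termination becomes effective.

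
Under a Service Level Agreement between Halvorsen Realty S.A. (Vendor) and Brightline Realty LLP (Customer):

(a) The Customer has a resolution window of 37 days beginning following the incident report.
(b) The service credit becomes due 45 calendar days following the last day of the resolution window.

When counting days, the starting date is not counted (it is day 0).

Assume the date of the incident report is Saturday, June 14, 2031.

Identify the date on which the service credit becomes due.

September 4, 2031

The last day of the resolution window: June 14, 2031 + 37 days = July 21, 2031.
The date on which the service credit becomes due: 45 calendar days after July 21, 2031 is September 4, 2031.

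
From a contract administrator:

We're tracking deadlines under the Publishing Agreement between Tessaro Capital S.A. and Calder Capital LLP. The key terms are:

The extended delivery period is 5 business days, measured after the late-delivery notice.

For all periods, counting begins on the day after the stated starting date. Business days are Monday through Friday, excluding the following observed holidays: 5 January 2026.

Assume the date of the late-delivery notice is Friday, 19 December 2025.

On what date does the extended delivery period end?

The last day of the extended delivery period: counting 5 business days from Friday, 19 December 2025 (Dec 22, Dec 23, Dec 24, Dec 25, Dec 26, skipping weekends) reaches Friday, 26 December 2025.

26 December 2025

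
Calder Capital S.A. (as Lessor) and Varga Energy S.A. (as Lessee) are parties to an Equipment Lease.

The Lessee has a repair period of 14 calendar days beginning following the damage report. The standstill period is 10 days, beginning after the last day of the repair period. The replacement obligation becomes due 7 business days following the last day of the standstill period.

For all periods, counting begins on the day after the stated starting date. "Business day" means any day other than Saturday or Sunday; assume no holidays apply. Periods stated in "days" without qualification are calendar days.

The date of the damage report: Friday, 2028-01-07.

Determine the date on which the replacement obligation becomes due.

2028-02-09

The last day of the repair period: 2028-01-07 + 14 days = 2028-01-21.
Adding 10 calendar days to 2028-01-21 gives 2028-01-31, which is the last day of the standstill period.
From Monday, 2028-01-31, 7 business days (Feb 1, Feb 2, Feb 3, Feb 4, Feb 7, Feb 8, Feb 9, skipping weekends) brings us to Wednesday, 2028-02-09, which is the date on which the replacement obligation becomes due.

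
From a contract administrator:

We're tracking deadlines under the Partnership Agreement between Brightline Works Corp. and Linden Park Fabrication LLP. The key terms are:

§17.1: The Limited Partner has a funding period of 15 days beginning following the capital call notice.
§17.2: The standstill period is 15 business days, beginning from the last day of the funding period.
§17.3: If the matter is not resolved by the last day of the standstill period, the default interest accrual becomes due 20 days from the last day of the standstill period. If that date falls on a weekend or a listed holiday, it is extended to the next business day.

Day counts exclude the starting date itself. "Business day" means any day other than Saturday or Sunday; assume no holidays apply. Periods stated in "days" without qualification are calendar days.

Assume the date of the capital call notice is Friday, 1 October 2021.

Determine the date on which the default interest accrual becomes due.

Adding 15 calendar days to 1 October 2021 gives 16 October 2021, which is the last day of the funding period.
The last day of the standstill period: 15 business days after Saturday, 16 October 2021, skipping weekends — Oct 18, Oct 19, Oct 20, Oct 21, …, Nov 3, Nov 4, Nov 5 — lands on Friday, 5 November 2021.
Adding 20 calendar days to 5 November 2021 gives 25 November 2021, which is the date on which the default interest accrual becomes due. 25 November 2021 is a Thursday, so no roll-forward applies.

25 November 2021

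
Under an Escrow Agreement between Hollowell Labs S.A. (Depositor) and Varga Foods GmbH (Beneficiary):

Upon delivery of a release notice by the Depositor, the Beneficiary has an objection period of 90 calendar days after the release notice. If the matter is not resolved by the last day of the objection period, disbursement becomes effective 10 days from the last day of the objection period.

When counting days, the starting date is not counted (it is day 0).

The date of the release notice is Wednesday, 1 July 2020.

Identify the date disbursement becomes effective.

The last day of the objection period: 1 July 2020 + 90 days = 29 September 2020.
The date disbursement becomes effective: 10 calendar days after 29 September 2020 is 9 October 2020.

9 October 2020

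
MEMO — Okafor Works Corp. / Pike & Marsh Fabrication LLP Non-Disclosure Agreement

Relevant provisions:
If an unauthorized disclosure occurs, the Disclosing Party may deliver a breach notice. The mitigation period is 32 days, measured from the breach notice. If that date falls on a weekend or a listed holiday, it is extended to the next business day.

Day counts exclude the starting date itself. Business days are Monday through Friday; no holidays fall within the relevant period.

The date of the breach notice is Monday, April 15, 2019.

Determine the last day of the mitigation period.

The last day of the mitigation period: April 15, 2019 + 32 days = May 17, 2019. May 17, 2019 is a Friday, so no roll-forward applies.

May 17, 2019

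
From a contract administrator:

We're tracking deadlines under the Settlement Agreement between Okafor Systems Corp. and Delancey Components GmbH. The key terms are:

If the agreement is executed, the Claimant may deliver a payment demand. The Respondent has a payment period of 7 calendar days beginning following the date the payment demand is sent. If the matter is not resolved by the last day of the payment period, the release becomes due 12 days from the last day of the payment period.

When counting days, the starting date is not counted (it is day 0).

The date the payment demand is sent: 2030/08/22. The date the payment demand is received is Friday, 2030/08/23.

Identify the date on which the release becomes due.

2030/09/10

The last day of the payment period: 7 calendar days after 2030/08/22 is 2030/08/29.
Adding 12 calendar days to 2030/08/29 gives 2030/09/10, which is the date on which the release becomes due.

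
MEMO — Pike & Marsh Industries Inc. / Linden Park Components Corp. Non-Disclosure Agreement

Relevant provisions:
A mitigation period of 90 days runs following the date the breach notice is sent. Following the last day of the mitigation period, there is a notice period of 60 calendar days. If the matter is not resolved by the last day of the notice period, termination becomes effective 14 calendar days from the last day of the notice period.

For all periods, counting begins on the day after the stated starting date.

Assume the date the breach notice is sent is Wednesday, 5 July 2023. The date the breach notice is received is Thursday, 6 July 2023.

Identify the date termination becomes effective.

The last day of the mitigation period: 90 calendar days after 5 July 2023 is 3 October 2023.
Adding 60 calendar days to 3 October 2023 gives 2 December 2023, which is the last day of the notice period.
The date termination becomes effective: 2 December 2023 + 14 days = 16 December 2023.

16 December 2023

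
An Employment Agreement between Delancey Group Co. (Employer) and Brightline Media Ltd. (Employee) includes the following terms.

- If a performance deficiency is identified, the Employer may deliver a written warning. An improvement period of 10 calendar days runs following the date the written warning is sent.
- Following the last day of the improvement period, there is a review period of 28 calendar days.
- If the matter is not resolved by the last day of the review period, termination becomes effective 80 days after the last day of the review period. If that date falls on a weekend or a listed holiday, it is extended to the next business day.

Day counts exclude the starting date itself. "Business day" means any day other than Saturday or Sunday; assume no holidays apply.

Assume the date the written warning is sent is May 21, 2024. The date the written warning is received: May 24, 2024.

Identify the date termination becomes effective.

Sep 16, 2024

The last day of the improvement period: 10 calendar days after May 21, 2024 is May 31, 2024.
Adding 28 calendar days to May 31, 2024 gives Jun 28, 2024, which is the last day of the review period.
The date termination becomes effective: Jun 28, 2024 + 80 days = Sep 16, 2024. Sep 16, 2024 is a Monday, so no roll-forward applies.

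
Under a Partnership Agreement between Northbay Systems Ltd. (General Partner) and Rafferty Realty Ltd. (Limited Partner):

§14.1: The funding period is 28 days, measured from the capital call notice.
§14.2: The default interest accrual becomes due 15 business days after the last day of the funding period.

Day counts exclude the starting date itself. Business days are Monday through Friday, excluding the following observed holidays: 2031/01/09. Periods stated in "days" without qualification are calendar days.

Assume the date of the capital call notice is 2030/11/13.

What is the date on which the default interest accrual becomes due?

2031/01/01

Adding 28 calendar days to 2030/11/13 gives 2030/12/11, which is the last day of the funding period.
The date on which the default interest accrual becomes due: 15 business days after Wednesday, 2030/12/11, skipping weekends — Dec 12, Dec 13, Dec 16, Dec 17, …, Dec 30, Dec 31, Jan 1 — lands on Wednesday, 2031/01/01.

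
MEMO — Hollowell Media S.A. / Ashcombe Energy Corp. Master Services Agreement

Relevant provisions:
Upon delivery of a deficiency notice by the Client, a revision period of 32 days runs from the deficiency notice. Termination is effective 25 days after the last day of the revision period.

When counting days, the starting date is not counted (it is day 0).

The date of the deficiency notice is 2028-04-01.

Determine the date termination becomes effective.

The last day of the revision period: 2028-04-01 + 32 days = 2028-05-03.
Adding 25 calendar days to 2028-05-03 gives 2028-05-28, which is the date termination becomes effective.

2028-05-28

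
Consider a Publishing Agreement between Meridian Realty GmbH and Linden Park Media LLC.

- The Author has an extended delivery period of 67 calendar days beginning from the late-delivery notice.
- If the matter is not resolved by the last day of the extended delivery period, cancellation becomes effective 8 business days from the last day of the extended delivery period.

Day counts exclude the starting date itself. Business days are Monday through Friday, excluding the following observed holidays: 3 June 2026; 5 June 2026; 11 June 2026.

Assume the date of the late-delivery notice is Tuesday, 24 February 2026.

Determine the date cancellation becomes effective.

13 May 2026

The last day of the extended delivery period: 24 February 2026 + 67 days = 2 May 2026.
The date cancellation becomes effective: counting 8 business days from Saturday, 2 May 2026 (May 4, May 5, May 6, May 7, May 8, May 11, May 12, May 13, skipping weekends) reaches Wednesday, 13 May 2026.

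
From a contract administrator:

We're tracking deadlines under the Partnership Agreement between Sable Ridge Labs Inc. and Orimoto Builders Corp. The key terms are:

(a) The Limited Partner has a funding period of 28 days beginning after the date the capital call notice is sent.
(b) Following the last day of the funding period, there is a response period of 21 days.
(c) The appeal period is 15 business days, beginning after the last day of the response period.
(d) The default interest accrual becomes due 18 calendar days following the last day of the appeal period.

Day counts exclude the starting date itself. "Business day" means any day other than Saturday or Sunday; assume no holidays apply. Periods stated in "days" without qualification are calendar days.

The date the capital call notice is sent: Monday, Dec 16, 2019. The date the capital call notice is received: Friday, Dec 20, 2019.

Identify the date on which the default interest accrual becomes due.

The last day of the funding period: Dec 16, 2019 + 28 days = Jan 13, 2020.
The last day of the response period: 21 calendar days after Jan 13, 2020 is Feb 3, 2020.
The last day of the appeal period: 15 business days after Monday, Feb 3, 2020, skipping weekends — Feb 4, Feb 5, Feb 6, Feb 7, …, Feb 20, Feb 21, Feb 24 — lands on Monday, Feb 24, 2020.
The date on which the default interest accrual becomes due: 18 calendar days after Feb 24, 2020 is Mar 13, 2020.

Mar 13, 2020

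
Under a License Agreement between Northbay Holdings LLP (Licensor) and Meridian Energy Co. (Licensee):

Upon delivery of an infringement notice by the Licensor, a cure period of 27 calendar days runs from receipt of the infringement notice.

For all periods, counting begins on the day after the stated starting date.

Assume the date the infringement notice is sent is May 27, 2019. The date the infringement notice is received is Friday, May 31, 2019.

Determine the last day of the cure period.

The last day of the cure period: 27 calendar days after May 31, 2019 is Jun 27, 2019.

Jun 27, 2019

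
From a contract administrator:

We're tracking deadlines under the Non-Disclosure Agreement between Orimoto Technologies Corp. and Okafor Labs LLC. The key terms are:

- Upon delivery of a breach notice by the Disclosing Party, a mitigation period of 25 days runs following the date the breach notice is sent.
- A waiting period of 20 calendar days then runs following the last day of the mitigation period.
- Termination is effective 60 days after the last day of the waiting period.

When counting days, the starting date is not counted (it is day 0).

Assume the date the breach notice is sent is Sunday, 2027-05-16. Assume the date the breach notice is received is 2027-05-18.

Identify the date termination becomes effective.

2027-08-29

The last day of the mitigation period: 25 calendar days after 2027-05-16 is 2027-06-10.
The last day of the waiting period: 20 calendar days after 2027-06-10 is 2027-06-30.
Adding 60 calendar days to 2027-06-30 gives 2027-08-29, which is the date termination becomes effective.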